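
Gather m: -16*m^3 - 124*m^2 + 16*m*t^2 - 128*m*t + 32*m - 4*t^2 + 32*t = -16*m^3 - 124*m^2 + m*(16*t^2 - 128*t + 32) - 4*t^2 + 32*t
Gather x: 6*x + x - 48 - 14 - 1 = 7*x - 63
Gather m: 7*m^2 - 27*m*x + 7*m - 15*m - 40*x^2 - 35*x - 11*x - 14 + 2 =7*m^2 + m*(-27*x - 8) - 40*x^2 - 46*x - 12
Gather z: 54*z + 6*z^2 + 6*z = 6*z^2 + 60*z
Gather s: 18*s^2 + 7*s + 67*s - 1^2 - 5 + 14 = 18*s^2 + 74*s + 8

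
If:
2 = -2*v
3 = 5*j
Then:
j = 3/5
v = -1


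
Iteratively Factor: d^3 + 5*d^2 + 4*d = (d + 4)*(d^2 + d) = d*(d + 4)*(d + 1)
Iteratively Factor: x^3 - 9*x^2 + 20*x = (x)*(x^2 - 9*x + 20) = x*(x - 5)*(x - 4)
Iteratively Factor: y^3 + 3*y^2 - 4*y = (y + 4)*(y^2 - y) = y*(y + 4)*(y - 1)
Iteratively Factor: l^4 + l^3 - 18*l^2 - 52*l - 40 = (l + 2)*(l^3 - l^2 - 16*l - 20) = (l + 2)^2*(l^2 - 3*l - 10) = (l - 5)*(l + 2)^2*(l + 2)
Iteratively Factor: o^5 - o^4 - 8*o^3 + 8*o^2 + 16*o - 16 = (o - 2)*(o^4 + o^3 - 6*o^2 - 4*o + 8) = (o - 2)*(o - 1)*(o^3 + 2*o^2 - 4*o - 8) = (o - 2)*(o - 1)*(o + 2)*(o^2 - 4) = (o - 2)*(o - 1)*(o + 2)^2*(o - 2)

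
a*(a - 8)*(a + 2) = a^3 - 6*a^2 - 16*a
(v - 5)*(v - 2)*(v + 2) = v^3 - 5*v^2 - 4*v + 20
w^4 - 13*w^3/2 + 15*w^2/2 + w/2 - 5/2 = (w - 5)*(w - 1)^2*(w + 1/2)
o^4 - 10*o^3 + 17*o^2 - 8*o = o*(o - 8)*(o - 1)^2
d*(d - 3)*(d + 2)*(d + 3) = d^4 + 2*d^3 - 9*d^2 - 18*d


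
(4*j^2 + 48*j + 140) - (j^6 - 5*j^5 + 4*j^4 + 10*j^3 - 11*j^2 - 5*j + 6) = -j^6 + 5*j^5 - 4*j^4 - 10*j^3 + 15*j^2 + 53*j + 134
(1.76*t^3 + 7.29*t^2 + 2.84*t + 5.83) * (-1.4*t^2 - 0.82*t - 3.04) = -2.464*t^5 - 11.6492*t^4 - 15.3042*t^3 - 32.6524*t^2 - 13.4142*t - 17.7232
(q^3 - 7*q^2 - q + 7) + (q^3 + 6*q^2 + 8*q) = 2*q^3 - q^2 + 7*q + 7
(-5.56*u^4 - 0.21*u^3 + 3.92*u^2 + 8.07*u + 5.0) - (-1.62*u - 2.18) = -5.56*u^4 - 0.21*u^3 + 3.92*u^2 + 9.69*u + 7.18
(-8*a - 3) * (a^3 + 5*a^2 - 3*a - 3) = -8*a^4 - 43*a^3 + 9*a^2 + 33*a + 9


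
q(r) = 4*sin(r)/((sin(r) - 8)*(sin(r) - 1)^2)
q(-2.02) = 0.11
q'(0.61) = -9.10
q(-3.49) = -0.41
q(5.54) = 0.11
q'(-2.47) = 0.02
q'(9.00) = 3.41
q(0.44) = -0.68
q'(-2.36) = 0.01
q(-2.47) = 0.11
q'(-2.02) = -0.00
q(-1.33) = 0.11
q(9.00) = -0.63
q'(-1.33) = 0.00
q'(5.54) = -0.01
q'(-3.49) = 2.36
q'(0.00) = -0.50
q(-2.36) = 0.11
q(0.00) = 0.00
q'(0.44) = -3.68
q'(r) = 4*cos(r)/((sin(r) - 8)*(sin(r) - 1)^2) - 8*sin(r)*cos(r)/((sin(r) - 8)*(sin(r) - 1)^3) - 4*sin(r)*cos(r)/((sin(r) - 8)^2*(sin(r) - 1)^2)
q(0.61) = -1.69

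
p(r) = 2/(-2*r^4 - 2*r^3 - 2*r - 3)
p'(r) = 2*(8*r^3 + 6*r^2 + 2)/(-2*r^4 - 2*r^3 - 2*r - 3)^2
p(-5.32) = -0.00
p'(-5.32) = -0.00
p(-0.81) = -1.70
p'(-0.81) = 2.43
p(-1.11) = -1.85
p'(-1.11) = -2.65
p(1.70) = -0.06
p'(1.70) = 0.11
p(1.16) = -0.17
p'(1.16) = 0.31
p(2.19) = -0.03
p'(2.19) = 0.04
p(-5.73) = -0.00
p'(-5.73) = -0.00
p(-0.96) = -1.98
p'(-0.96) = 0.89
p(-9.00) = 0.00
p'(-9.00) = 0.00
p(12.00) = 0.00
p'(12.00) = 0.00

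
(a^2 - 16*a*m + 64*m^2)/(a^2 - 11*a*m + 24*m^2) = (a - 8*m)/(a - 3*m)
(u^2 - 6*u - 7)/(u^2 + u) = (u - 7)/u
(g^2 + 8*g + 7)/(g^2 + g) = (g + 7)/g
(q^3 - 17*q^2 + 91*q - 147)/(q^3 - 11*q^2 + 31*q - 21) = (q - 7)/(q - 1)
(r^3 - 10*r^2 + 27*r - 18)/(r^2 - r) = r - 9 + 18/r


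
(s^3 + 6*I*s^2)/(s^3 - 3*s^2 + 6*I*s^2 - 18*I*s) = s/(s - 3)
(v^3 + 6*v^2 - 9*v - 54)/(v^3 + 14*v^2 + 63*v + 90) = (v - 3)/(v + 5)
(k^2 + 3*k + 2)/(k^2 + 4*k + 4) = (k + 1)/(k + 2)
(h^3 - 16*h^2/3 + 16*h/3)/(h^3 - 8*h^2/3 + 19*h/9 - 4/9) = 3*h*(h - 4)/(3*h^2 - 4*h + 1)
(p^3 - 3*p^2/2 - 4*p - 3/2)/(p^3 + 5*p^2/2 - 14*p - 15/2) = (p + 1)/(p + 5)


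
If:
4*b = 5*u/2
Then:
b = 5*u/8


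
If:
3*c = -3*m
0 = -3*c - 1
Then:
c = -1/3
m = 1/3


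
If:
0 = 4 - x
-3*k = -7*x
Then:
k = 28/3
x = 4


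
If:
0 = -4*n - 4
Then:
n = -1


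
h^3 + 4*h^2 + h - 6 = (h - 1)*(h + 2)*(h + 3)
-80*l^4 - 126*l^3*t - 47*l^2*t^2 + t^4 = (-8*l + t)*(l + t)*(2*l + t)*(5*l + t)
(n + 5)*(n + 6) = n^2 + 11*n + 30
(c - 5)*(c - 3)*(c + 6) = c^3 - 2*c^2 - 33*c + 90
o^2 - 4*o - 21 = (o - 7)*(o + 3)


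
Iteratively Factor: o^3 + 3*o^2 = (o)*(o^2 + 3*o) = o*(o + 3)*(o)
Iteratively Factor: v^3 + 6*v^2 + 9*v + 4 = (v + 4)*(v^2 + 2*v + 1) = (v + 1)*(v + 4)*(v + 1)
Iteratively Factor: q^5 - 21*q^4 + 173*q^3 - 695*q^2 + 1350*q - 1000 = (q - 5)*(q^4 - 16*q^3 + 93*q^2 - 230*q + 200) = (q - 5)^2*(q^3 - 11*q^2 + 38*q - 40) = (q - 5)^3*(q^2 - 6*q + 8) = (q - 5)^3*(q - 4)*(q - 2)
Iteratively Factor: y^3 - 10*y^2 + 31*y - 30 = (y - 2)*(y^2 - 8*y + 15) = (y - 5)*(y - 2)*(y - 3)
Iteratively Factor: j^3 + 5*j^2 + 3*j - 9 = (j + 3)*(j^2 + 2*j - 3) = (j - 1)*(j + 3)*(j + 3)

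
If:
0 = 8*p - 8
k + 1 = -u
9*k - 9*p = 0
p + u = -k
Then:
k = 1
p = 1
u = -2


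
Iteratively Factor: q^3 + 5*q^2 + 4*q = (q + 4)*(q^2 + q) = q*(q + 4)*(q + 1)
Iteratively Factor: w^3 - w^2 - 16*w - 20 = (w - 5)*(w^2 + 4*w + 4) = (w - 5)*(w + 2)*(w + 2)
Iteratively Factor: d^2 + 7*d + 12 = (d + 3)*(d + 4)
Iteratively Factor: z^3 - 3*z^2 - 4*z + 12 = (z + 2)*(z^2 - 5*z + 6) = (z - 2)*(z + 2)*(z - 3)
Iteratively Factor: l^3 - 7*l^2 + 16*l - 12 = (l - 2)*(l^2 - 5*l + 6) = (l - 2)^2*(l - 3)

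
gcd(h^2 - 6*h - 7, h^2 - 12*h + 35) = h - 7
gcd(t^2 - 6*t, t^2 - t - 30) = t - 6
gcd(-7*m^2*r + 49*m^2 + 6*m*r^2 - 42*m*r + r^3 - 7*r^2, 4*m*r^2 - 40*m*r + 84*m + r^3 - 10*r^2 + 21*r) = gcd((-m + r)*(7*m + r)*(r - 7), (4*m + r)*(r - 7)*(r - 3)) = r - 7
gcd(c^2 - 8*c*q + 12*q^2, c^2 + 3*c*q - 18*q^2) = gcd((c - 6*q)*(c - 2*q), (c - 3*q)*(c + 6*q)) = 1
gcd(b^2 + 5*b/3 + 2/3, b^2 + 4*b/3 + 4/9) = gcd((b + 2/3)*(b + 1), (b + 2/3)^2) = b + 2/3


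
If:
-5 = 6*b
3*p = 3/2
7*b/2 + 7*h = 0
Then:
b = -5/6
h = 5/12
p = 1/2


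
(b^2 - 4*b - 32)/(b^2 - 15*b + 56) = (b + 4)/(b - 7)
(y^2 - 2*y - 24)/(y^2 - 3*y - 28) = (y - 6)/(y - 7)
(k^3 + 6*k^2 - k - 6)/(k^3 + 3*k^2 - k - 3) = (k + 6)/(k + 3)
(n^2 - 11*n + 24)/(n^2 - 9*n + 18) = (n - 8)/(n - 6)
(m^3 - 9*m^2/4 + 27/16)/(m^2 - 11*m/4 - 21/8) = (4*m^2 - 12*m + 9)/(2*(2*m - 7))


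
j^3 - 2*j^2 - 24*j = j*(j - 6)*(j + 4)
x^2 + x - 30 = (x - 5)*(x + 6)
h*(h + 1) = h^2 + h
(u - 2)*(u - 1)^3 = u^4 - 5*u^3 + 9*u^2 - 7*u + 2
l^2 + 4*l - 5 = (l - 1)*(l + 5)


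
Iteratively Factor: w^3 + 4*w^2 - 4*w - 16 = (w - 2)*(w^2 + 6*w + 8) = (w - 2)*(w + 4)*(w + 2)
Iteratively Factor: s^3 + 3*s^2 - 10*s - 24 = (s + 2)*(s^2 + s - 12) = (s + 2)*(s + 4)*(s - 3)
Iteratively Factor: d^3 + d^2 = (d)*(d^2 + d) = d^2*(d + 1)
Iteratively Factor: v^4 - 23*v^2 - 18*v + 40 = (v + 4)*(v^3 - 4*v^2 - 7*v + 10) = (v + 2)*(v + 4)*(v^2 - 6*v + 5) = (v - 1)*(v + 2)*(v + 4)*(v - 5)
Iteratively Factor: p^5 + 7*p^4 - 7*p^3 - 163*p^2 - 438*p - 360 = (p + 3)*(p^4 + 4*p^3 - 19*p^2 - 106*p - 120) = (p + 3)^2*(p^3 + p^2 - 22*p - 40) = (p + 2)*(p + 3)^2*(p^2 - p - 20) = (p - 5)*(p + 2)*(p + 3)^2*(p + 4)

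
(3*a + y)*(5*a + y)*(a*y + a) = 15*a^3*y + 15*a^3 + 8*a^2*y^2 + 8*a^2*y + a*y^3 + a*y^2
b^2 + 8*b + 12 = (b + 2)*(b + 6)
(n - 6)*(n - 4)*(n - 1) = n^3 - 11*n^2 + 34*n - 24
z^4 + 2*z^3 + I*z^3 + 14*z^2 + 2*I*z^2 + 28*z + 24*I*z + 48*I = (z + 2)*(z - 4*I)*(z + 2*I)*(z + 3*I)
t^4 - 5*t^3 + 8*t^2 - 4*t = t*(t - 2)^2*(t - 1)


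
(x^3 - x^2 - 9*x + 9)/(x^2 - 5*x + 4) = (x^2 - 9)/(x - 4)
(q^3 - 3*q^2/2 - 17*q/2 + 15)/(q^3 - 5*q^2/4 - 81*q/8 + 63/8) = 4*(2*q^2 - 9*q + 10)/(8*q^2 - 34*q + 21)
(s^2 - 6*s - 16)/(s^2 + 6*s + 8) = (s - 8)/(s + 4)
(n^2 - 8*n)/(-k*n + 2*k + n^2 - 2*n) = n*(8 - n)/(k*n - 2*k - n^2 + 2*n)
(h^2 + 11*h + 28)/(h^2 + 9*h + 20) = (h + 7)/(h + 5)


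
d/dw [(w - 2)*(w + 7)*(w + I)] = 3*w^2 + 2*w*(5 + I) - 14 + 5*I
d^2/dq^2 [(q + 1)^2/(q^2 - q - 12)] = 2*(3*q^3 + 39*q^2 + 69*q + 133)/(q^6 - 3*q^5 - 33*q^4 + 71*q^3 + 396*q^2 - 432*q - 1728)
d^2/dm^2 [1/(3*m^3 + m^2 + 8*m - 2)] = 2*(-(9*m + 1)*(3*m^3 + m^2 + 8*m - 2) + (9*m^2 + 2*m + 8)^2)/(3*m^3 + m^2 + 8*m - 2)^3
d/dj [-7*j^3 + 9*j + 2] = 9 - 21*j^2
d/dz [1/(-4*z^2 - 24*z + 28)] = (z + 3)/(2*(z^2 + 6*z - 7)^2)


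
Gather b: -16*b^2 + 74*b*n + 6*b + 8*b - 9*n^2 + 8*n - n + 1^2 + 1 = -16*b^2 + b*(74*n + 14) - 9*n^2 + 7*n + 2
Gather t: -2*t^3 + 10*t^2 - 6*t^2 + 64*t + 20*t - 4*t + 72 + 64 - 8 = -2*t^3 + 4*t^2 + 80*t + 128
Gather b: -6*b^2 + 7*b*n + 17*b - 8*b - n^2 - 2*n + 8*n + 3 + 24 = -6*b^2 + b*(7*n + 9) - n^2 + 6*n + 27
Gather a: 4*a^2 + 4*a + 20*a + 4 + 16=4*a^2 + 24*a + 20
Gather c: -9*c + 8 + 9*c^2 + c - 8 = 9*c^2 - 8*c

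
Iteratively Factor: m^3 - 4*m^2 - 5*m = (m)*(m^2 - 4*m - 5) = m*(m + 1)*(m - 5)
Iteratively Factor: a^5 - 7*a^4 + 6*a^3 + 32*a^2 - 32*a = (a + 2)*(a^4 - 9*a^3 + 24*a^2 - 16*a) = a*(a + 2)*(a^3 - 9*a^2 + 24*a - 16) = a*(a - 4)*(a + 2)*(a^2 - 5*a + 4) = a*(a - 4)*(a - 1)*(a + 2)*(a - 4)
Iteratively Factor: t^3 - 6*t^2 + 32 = (t - 4)*(t^2 - 2*t - 8) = (t - 4)^2*(t + 2)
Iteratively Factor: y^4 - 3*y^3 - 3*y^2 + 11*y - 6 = (y + 2)*(y^3 - 5*y^2 + 7*y - 3) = (y - 1)*(y + 2)*(y^2 - 4*y + 3) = (y - 1)^2*(y + 2)*(y - 3)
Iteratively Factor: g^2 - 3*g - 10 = (g - 5)*(g + 2)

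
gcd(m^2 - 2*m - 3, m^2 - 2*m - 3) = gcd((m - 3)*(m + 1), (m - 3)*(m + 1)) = m^2 - 2*m - 3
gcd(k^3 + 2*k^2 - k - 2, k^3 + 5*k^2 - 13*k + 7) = k - 1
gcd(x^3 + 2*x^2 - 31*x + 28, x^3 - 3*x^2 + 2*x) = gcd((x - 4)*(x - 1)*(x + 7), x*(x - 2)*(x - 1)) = x - 1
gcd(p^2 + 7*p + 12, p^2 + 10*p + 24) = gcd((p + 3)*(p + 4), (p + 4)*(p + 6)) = p + 4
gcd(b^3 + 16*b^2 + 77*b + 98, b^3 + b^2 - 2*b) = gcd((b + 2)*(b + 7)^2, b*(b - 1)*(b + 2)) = b + 2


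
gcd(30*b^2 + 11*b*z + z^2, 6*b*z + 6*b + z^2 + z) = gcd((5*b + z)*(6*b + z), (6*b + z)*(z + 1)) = 6*b + z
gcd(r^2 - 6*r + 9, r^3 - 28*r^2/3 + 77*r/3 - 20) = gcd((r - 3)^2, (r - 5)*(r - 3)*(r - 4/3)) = r - 3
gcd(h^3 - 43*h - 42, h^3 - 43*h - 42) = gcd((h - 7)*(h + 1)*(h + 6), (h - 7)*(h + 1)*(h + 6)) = h^3 - 43*h - 42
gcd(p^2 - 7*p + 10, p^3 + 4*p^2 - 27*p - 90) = p - 5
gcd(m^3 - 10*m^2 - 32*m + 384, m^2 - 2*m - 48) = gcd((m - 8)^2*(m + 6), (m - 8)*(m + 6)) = m^2 - 2*m - 48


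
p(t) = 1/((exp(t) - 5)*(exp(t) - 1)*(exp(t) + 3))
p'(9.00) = 0.00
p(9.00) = 0.00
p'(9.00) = 0.00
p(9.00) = 0.00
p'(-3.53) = 0.00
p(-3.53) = 0.07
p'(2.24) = -0.01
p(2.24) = 0.00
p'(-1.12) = 0.04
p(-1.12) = 0.10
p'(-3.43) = 0.00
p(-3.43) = 0.07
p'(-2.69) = 0.00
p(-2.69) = 0.07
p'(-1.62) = 0.02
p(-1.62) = 0.08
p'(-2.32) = 0.01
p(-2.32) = 0.07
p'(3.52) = -0.00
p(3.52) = 0.00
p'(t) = -exp(t)/((exp(t) - 5)*(exp(t) - 1)*(exp(t) + 3)^2) - exp(t)/((exp(t) - 5)*(exp(t) - 1)^2*(exp(t) + 3)) - exp(t)/((exp(t) - 5)^2*(exp(t) - 1)*(exp(t) + 3))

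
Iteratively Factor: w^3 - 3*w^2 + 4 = (w + 1)*(w^2 - 4*w + 4) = (w - 2)*(w + 1)*(w - 2)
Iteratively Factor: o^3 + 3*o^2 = (o + 3)*(o^2) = o*(o + 3)*(o)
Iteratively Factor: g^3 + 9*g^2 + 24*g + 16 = (g + 4)*(g^2 + 5*g + 4) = (g + 4)^2*(g + 1)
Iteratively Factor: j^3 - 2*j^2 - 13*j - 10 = (j + 1)*(j^2 - 3*j - 10) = (j - 5)*(j + 1)*(j + 2)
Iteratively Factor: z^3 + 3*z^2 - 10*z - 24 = (z + 4)*(z^2 - z - 6) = (z + 2)*(z + 4)*(z - 3)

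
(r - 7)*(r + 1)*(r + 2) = r^3 - 4*r^2 - 19*r - 14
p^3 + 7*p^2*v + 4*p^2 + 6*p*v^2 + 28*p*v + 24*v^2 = (p + 4)*(p + v)*(p + 6*v)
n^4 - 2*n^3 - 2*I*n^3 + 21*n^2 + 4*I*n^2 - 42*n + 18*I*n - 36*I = (n - 2)*(n - 6*I)*(n + I)*(n + 3*I)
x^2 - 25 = (x - 5)*(x + 5)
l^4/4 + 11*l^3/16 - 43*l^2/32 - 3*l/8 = l*(l/4 + 1)*(l - 3/2)*(l + 1/4)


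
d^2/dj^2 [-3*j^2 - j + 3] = -6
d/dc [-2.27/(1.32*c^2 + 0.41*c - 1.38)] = (5.9928*c + 0.9307)/(1.32*c^2 + 0.41*c - 1.38)^2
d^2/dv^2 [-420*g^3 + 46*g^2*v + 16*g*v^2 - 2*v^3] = 32*g - 12*v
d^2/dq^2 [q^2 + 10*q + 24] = 2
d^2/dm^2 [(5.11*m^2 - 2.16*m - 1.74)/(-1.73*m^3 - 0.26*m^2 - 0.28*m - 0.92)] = (-30.587438*m^6 + 38.787984*m^5 + 83.172864*m^4 + 125.328936*m^3 - 28.15752*m^2 - 18.956304*m - 10.322624)/(5.177717*m^9 + 2.334462*m^8 + 2.86488*m^7 + 9.033644*m^6 + 2.946576*m^5 + 2.921616*m^4 + 4.816624*m^3 + 0.876576*m^2 + 0.710976*m + 0.778688)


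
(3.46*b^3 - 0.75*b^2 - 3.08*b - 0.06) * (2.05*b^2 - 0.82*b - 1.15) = 7.093*b^5 - 4.3747*b^4 - 9.678*b^3 + 3.2651*b^2 + 3.5912*b + 0.069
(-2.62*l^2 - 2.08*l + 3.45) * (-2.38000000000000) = 6.2356*l^2 + 4.9504*l - 8.211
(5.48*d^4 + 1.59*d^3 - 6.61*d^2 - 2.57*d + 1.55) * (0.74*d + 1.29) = 4.0552*d^5 + 8.2458*d^4 - 2.8403*d^3 - 10.4287*d^2 - 2.1683*d + 1.9995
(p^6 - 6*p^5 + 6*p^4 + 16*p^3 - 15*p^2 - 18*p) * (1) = p^6 - 6*p^5 + 6*p^4 + 16*p^3 - 15*p^2 - 18*p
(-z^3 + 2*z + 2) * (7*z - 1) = -7*z^4 + z^3 + 14*z^2 + 12*z - 2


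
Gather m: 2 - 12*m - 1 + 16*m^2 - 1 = 16*m^2 - 12*m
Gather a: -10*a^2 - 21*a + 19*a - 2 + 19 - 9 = -10*a^2 - 2*a + 8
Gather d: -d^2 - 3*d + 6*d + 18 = -d^2 + 3*d + 18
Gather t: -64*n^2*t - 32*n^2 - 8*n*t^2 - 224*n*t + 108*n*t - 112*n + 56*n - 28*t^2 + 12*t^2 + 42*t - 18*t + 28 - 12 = -32*n^2 - 56*n + t^2*(-8*n - 16) + t*(-64*n^2 - 116*n + 24) + 16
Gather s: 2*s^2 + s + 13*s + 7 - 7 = 2*s^2 + 14*s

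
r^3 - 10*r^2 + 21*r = r*(r - 7)*(r - 3)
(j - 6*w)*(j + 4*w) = j^2 - 2*j*w - 24*w^2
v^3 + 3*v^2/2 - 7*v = v*(v - 2)*(v + 7/2)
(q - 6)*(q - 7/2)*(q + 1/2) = q^3 - 9*q^2 + 65*q/4 + 21/2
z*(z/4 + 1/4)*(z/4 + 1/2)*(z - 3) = z^4/16 - 7*z^2/16 - 3*z/8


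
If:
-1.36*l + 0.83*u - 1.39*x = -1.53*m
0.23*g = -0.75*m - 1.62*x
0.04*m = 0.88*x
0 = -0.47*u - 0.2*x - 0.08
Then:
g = -78.7826086956522*x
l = 23.4682415519399*x - 0.103879849812265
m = 22.0*x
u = -0.425531914893617*x - 0.170212765957447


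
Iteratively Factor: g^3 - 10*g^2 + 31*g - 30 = (g - 5)*(g^2 - 5*g + 6) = (g - 5)*(g - 2)*(g - 3)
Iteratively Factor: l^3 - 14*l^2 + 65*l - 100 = (l - 4)*(l^2 - 10*l + 25) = (l - 5)*(l - 4)*(l - 5)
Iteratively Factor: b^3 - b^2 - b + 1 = (b - 1)*(b^2 - 1) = (b - 1)*(b + 1)*(b - 1)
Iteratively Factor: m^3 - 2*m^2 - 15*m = (m + 3)*(m^2 - 5*m) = m*(m + 3)*(m - 5)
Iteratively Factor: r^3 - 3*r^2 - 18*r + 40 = (r + 4)*(r^2 - 7*r + 10) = (r - 2)*(r + 4)*(r - 5)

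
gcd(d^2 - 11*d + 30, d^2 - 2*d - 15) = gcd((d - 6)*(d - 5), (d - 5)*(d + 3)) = d - 5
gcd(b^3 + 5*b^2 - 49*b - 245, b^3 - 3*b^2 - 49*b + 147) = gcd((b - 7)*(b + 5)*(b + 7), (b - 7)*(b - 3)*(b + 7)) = b^2 - 49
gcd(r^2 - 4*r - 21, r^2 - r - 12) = r + 3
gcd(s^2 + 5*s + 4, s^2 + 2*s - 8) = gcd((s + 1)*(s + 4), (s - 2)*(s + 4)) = s + 4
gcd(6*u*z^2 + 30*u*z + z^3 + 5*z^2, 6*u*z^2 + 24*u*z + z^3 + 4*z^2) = 6*u*z + z^2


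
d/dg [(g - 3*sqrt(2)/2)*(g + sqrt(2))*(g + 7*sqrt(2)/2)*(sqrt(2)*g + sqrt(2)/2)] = 4*sqrt(2)*g^3 + 3*sqrt(2)*g^2/2 + 18*g^2 - 13*sqrt(2)*g + 6*g - 21 - 13*sqrt(2)/4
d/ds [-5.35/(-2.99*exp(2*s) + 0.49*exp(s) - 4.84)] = (2.6215 - 31.993*exp(s))*exp(s)/(2.99*exp(2*s) - 0.49*exp(s) + 4.84)^2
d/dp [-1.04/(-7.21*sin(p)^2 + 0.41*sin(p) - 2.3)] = (0.4264 - 14.9968*sin(p))*cos(p)/(7.21*sin(p)^2 - 0.41*sin(p) + 2.3)^2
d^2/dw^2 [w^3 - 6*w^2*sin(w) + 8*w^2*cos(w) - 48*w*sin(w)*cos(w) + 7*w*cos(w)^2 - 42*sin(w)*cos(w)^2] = 6*w^2*sin(w) - 8*w^2*cos(w) - 32*w*sin(w) + 96*w*sin(2*w) - 24*w*cos(w) - 14*w*cos(2*w) + 6*w - 3*sin(w)/2 - 14*sin(2*w) + 189*sin(3*w)/2 + 16*cos(w) - 96*cos(2*w)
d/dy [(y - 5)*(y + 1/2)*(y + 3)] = 3*y^2 - 3*y - 16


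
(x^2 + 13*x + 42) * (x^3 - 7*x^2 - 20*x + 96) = x^5 + 6*x^4 - 69*x^3 - 458*x^2 + 408*x + 4032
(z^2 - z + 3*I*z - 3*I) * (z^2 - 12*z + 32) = z^4 - 13*z^3 + 3*I*z^3 + 44*z^2 - 39*I*z^2 - 32*z + 132*I*z - 96*I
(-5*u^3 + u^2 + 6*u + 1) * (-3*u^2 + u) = 15*u^5 - 8*u^4 - 17*u^3 + 3*u^2 + u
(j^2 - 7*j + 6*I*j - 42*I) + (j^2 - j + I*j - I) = 2*j^2 - 8*j + 7*I*j - 43*I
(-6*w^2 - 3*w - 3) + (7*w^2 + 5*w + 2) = w^2 + 2*w - 1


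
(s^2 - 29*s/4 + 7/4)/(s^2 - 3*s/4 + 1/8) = 2*(s - 7)/(2*s - 1)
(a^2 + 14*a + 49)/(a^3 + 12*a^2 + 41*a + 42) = (a + 7)/(a^2 + 5*a + 6)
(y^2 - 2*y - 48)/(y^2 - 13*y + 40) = (y + 6)/(y - 5)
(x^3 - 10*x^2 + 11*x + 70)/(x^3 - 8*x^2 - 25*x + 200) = (x^2 - 5*x - 14)/(x^2 - 3*x - 40)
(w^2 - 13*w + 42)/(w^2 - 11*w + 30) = (w - 7)/(w - 5)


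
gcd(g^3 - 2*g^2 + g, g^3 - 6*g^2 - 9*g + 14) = g - 1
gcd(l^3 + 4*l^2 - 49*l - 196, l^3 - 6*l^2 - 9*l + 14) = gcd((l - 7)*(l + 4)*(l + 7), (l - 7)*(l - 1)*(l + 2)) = l - 7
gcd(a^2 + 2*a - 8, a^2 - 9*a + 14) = a - 2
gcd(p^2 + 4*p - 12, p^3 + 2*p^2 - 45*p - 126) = p + 6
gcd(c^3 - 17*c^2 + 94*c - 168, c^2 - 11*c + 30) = c - 6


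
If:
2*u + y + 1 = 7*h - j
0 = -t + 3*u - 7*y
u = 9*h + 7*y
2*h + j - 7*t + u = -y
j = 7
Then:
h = 55/112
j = 7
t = 1261/1680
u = -1541/840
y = -1501/1680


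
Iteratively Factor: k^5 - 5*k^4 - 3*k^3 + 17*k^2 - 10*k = (k - 1)*(k^4 - 4*k^3 - 7*k^2 + 10*k) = (k - 5)*(k - 1)*(k^3 + k^2 - 2*k) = (k - 5)*(k - 1)^2*(k^2 + 2*k) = k*(k - 5)*(k - 1)^2*(k + 2)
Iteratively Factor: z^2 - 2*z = (z - 2)*(z)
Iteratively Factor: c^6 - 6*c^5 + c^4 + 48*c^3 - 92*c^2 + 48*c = (c)*(c^5 - 6*c^4 + c^3 + 48*c^2 - 92*c + 48) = c*(c - 1)*(c^4 - 5*c^3 - 4*c^2 + 44*c - 48) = c*(c - 2)*(c - 1)*(c^3 - 3*c^2 - 10*c + 24) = c*(c - 2)*(c - 1)*(c + 3)*(c^2 - 6*c + 8) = c*(c - 2)^2*(c - 1)*(c + 3)*(c - 4)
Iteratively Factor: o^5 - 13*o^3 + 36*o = (o + 2)*(o^4 - 2*o^3 - 9*o^2 + 18*o) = (o + 2)*(o + 3)*(o^3 - 5*o^2 + 6*o) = (o - 2)*(o + 2)*(o + 3)*(o^2 - 3*o) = (o - 3)*(o - 2)*(o + 2)*(o + 3)*(o)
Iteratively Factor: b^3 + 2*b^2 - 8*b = (b - 2)*(b^2 + 4*b) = (b - 2)*(b + 4)*(b)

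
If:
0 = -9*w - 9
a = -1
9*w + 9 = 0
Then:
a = -1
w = -1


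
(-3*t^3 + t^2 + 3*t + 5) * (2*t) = -6*t^4 + 2*t^3 + 6*t^2 + 10*t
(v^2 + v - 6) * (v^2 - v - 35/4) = v^4 - 63*v^2/4 - 11*v/4 + 105/2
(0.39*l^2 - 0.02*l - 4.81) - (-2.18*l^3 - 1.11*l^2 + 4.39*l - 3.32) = 2.18*l^3 + 1.5*l^2 - 4.41*l - 1.49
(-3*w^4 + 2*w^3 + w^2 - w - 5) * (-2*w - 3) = 6*w^5 + 5*w^4 - 8*w^3 - w^2 + 13*w + 15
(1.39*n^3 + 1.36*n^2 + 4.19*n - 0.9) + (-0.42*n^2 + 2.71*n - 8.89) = 1.39*n^3 + 0.94*n^2 + 6.9*n - 9.79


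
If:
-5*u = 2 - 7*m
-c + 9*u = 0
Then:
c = 9*u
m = 5*u/7 + 2/7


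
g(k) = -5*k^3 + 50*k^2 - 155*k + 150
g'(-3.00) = -590.00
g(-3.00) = 1200.00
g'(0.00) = -155.00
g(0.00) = 150.00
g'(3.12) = 10.98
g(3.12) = 1.26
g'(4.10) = 2.85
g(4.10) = 10.40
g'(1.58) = -34.45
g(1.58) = 10.20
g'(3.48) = 11.34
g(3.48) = 5.40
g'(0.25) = -130.94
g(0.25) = 114.30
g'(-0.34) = -190.73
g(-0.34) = 208.68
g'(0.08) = -147.10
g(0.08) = 137.92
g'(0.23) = -132.79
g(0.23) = 116.93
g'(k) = -15*k^2 + 100*k - 155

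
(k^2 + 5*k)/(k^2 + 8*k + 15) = k/(k + 3)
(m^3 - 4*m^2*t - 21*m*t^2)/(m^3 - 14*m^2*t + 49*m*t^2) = (-m - 3*t)/(-m + 7*t)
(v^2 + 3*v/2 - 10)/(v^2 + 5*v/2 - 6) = (2*v - 5)/(2*v - 3)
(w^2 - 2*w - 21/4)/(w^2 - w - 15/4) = (2*w - 7)/(2*w - 5)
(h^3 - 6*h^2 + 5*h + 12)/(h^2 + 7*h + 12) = (h^3 - 6*h^2 + 5*h + 12)/(h^2 + 7*h + 12)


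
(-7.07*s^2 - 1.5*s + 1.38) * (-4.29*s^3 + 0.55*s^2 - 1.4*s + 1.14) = 30.3303*s^5 + 2.5465*s^4 + 3.1528*s^3 - 5.2008*s^2 - 3.642*s + 1.5732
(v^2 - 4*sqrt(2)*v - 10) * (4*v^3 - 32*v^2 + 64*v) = 4*v^5 - 32*v^4 - 16*sqrt(2)*v^4 + 24*v^3 + 128*sqrt(2)*v^3 - 256*sqrt(2)*v^2 + 320*v^2 - 640*v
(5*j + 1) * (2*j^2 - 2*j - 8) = 10*j^3 - 8*j^2 - 42*j - 8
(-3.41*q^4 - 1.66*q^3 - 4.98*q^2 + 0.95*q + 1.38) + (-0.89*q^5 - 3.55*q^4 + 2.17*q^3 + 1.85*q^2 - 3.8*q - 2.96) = -0.89*q^5 - 6.96*q^4 + 0.51*q^3 - 3.13*q^2 - 2.85*q - 1.58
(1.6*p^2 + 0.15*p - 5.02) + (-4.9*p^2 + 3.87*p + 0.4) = -3.3*p^2 + 4.02*p - 4.62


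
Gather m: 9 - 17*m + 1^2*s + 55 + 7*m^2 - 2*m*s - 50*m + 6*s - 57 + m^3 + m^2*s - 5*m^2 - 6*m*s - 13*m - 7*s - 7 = m^3 + m^2*(s + 2) + m*(-8*s - 80)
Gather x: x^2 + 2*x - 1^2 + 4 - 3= x^2 + 2*x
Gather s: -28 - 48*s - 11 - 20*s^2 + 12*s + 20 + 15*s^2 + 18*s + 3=-5*s^2 - 18*s - 16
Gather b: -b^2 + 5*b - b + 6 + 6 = -b^2 + 4*b + 12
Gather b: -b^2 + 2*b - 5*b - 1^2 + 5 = -b^2 - 3*b + 4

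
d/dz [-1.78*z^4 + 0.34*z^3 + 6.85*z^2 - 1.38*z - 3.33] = -7.12*z^3 + 1.02*z^2 + 13.7*z - 1.38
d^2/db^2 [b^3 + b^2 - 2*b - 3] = 6*b + 2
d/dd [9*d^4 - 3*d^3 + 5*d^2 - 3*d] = 36*d^3 - 9*d^2 + 10*d - 3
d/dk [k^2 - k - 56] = 2*k - 1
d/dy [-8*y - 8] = -8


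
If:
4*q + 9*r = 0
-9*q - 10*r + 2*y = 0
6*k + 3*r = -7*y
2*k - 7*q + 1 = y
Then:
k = -263/1528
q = 27/382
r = -6/191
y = 123/764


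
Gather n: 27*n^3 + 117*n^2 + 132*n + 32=27*n^3 + 117*n^2 + 132*n + 32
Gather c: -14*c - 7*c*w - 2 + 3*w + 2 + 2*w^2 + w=c*(-7*w - 14) + 2*w^2 + 4*w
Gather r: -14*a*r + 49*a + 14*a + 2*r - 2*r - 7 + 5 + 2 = -14*a*r + 63*a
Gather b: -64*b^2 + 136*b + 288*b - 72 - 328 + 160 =-64*b^2 + 424*b - 240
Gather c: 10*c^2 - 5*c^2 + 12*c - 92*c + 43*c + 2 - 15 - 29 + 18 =5*c^2 - 37*c - 24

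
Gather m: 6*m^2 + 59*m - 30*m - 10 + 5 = 6*m^2 + 29*m - 5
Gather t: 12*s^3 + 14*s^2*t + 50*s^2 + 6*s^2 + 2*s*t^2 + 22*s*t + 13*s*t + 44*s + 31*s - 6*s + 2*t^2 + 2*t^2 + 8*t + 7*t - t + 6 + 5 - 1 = 12*s^3 + 56*s^2 + 69*s + t^2*(2*s + 4) + t*(14*s^2 + 35*s + 14) + 10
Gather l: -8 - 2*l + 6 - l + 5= 3 - 3*l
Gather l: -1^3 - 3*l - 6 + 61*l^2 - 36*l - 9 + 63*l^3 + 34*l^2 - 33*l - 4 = 63*l^3 + 95*l^2 - 72*l - 20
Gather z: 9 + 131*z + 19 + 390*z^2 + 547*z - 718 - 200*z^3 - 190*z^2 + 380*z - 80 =-200*z^3 + 200*z^2 + 1058*z - 770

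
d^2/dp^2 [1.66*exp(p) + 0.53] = 1.66*exp(p)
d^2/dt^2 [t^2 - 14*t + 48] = 2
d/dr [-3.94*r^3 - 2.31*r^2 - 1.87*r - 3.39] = -11.82*r^2 - 4.62*r - 1.87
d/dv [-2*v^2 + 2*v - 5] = 2 - 4*v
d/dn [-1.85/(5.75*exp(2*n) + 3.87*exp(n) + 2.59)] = (21.275*exp(n) + 7.1595)*exp(n)/(5.75*exp(2*n) + 3.87*exp(n) + 2.59)^2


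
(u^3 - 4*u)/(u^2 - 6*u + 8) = u*(u + 2)/(u - 4)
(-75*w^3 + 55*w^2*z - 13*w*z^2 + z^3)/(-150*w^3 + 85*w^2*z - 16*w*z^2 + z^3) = (-3*w + z)/(-6*w + z)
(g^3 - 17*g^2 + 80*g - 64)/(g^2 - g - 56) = (g^2 - 9*g + 8)/(g + 7)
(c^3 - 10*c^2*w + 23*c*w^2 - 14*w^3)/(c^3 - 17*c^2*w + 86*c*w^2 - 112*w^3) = (-c + w)/(-c + 8*w)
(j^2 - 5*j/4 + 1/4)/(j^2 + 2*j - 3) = (j - 1/4)/(j + 3)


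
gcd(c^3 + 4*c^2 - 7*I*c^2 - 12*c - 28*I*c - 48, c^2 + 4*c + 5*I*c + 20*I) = c + 4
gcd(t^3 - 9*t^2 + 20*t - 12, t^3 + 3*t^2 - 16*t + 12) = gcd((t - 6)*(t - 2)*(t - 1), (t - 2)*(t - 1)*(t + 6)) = t^2 - 3*t + 2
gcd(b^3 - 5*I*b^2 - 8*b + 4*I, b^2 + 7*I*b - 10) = 1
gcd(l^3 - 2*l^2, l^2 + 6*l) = l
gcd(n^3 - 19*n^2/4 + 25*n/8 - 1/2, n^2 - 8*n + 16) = n - 4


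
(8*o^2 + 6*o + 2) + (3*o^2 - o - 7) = 11*o^2 + 5*o - 5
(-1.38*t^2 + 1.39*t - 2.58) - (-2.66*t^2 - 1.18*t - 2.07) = 1.28*t^2 + 2.57*t - 0.51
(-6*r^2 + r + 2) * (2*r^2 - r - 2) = -12*r^4 + 8*r^3 + 15*r^2 - 4*r - 4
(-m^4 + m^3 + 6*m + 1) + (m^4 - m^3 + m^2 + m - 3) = m^2 + 7*m - 2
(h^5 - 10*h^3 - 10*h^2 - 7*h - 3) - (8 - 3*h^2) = h^5 - 10*h^3 - 7*h^2 - 7*h - 11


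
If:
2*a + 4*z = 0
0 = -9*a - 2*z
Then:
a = 0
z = 0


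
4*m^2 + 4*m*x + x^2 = (2*m + x)^2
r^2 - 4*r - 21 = (r - 7)*(r + 3)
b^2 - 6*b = b*(b - 6)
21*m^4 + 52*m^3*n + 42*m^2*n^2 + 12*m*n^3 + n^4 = (m + n)^2*(3*m + n)*(7*m + n)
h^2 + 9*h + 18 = (h + 3)*(h + 6)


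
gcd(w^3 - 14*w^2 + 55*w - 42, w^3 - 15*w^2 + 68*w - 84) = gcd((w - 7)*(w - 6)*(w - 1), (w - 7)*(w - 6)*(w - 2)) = w^2 - 13*w + 42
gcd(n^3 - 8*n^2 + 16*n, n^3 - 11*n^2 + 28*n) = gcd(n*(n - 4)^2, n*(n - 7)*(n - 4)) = n^2 - 4*n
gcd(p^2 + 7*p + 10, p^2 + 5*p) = p + 5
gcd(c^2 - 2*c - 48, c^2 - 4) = 1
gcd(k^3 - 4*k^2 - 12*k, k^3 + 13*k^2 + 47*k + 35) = 1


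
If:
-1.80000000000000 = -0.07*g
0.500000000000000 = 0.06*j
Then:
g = 25.71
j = 8.33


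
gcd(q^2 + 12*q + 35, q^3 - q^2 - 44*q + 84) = q + 7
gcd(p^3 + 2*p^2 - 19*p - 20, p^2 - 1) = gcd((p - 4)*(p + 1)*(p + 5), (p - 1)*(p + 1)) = p + 1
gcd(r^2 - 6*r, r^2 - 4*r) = r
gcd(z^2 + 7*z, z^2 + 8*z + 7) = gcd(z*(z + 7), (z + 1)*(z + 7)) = z + 7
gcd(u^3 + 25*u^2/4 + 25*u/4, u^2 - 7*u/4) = u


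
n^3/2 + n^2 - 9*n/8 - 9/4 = (n/2 + 1)*(n - 3/2)*(n + 3/2)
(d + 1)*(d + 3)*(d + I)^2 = d^4 + 4*d^3 + 2*I*d^3 + 2*d^2 + 8*I*d^2 - 4*d + 6*I*d - 3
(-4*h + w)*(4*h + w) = -16*h^2 + w^2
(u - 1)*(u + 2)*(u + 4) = u^3 + 5*u^2 + 2*u - 8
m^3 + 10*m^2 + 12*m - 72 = (m - 2)*(m + 6)^2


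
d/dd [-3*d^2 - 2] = -6*d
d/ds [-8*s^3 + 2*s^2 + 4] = 4*s*(1 - 6*s)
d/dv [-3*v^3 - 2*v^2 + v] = -9*v^2 - 4*v + 1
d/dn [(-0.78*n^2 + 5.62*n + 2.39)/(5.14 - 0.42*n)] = (0.3276*n^2 - 8.0184*n + 29.8906)/(0.1764*n^2 - 4.3176*n + 26.4196)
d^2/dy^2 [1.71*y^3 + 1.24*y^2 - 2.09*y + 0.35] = 10.26*y + 2.48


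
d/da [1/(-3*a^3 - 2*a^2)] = (9*a + 4)/(a^3*(3*a + 2)^2)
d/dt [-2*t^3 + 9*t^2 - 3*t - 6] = -6*t^2 + 18*t - 3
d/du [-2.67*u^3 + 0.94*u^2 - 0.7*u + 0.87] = -8.01*u^2 + 1.88*u - 0.7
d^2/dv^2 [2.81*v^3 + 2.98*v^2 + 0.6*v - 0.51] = 16.86*v + 5.96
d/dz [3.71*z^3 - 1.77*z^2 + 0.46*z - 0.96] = 11.13*z^2 - 3.54*z + 0.46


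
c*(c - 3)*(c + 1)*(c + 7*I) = c^4 - 2*c^3 + 7*I*c^3 - 3*c^2 - 14*I*c^2 - 21*I*c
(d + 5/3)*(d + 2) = d^2 + 11*d/3 + 10/3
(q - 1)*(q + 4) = q^2 + 3*q - 4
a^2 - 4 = (a - 2)*(a + 2)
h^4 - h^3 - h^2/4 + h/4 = h*(h - 1)*(h - 1/2)*(h + 1/2)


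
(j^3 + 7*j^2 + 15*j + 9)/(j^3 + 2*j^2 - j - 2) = (j^2 + 6*j + 9)/(j^2 + j - 2)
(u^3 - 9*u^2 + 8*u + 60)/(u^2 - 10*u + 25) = (u^2 - 4*u - 12)/(u - 5)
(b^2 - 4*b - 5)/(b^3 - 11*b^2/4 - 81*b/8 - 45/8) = 8*(b + 1)/(8*b^2 + 18*b + 9)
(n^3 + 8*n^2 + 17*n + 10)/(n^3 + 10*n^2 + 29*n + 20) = (n + 2)/(n + 4)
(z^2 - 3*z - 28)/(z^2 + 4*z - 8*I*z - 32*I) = (z - 7)/(z - 8*I)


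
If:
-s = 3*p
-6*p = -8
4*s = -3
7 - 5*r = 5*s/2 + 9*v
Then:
No Solution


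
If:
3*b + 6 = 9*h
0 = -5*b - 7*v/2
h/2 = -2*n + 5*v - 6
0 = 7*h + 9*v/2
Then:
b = 49/43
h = 45/43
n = -1261/172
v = -70/43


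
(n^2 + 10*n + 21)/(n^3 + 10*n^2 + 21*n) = 1/n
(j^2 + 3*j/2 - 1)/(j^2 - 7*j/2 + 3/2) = (j + 2)/(j - 3)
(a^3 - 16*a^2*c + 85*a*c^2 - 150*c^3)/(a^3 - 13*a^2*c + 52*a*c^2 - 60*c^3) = (a - 5*c)/(a - 2*c)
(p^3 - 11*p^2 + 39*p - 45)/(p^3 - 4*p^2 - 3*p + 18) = (p - 5)/(p + 2)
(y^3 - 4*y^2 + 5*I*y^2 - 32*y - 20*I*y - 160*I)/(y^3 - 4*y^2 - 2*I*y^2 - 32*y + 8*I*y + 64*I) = (y + 5*I)/(y - 2*I)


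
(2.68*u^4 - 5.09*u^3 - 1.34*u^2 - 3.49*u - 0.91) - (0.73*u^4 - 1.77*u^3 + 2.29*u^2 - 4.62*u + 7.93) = 1.95*u^4 - 3.32*u^3 - 3.63*u^2 + 1.13*u - 8.84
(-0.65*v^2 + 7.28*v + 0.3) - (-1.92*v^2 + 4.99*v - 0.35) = 1.27*v^2 + 2.29*v + 0.65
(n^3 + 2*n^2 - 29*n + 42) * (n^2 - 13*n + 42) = n^5 - 11*n^4 - 13*n^3 + 503*n^2 - 1764*n + 1764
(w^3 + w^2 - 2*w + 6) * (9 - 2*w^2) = -2*w^5 - 2*w^4 + 13*w^3 - 3*w^2 - 18*w + 54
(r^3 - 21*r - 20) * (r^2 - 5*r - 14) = r^5 - 5*r^4 - 35*r^3 + 85*r^2 + 394*r + 280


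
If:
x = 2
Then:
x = 2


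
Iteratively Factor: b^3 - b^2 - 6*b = (b)*(b^2 - b - 6) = b*(b - 3)*(b + 2)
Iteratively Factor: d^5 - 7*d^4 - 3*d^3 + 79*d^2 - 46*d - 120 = (d + 3)*(d^4 - 10*d^3 + 27*d^2 - 2*d - 40) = (d - 5)*(d + 3)*(d^3 - 5*d^2 + 2*d + 8) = (d - 5)*(d - 2)*(d + 3)*(d^2 - 3*d - 4) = (d - 5)*(d - 2)*(d + 1)*(d + 3)*(d - 4)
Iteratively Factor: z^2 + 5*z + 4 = (z + 1)*(z + 4)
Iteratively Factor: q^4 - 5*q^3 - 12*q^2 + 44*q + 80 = (q + 2)*(q^3 - 7*q^2 + 2*q + 40) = (q - 5)*(q + 2)*(q^2 - 2*q - 8) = (q - 5)*(q + 2)^2*(q - 4)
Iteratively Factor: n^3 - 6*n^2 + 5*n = (n - 1)*(n^2 - 5*n) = n*(n - 1)*(n - 5)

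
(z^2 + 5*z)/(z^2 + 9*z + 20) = z/(z + 4)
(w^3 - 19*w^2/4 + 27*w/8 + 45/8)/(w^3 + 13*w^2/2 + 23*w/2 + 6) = (8*w^3 - 38*w^2 + 27*w + 45)/(4*(2*w^3 + 13*w^2 + 23*w + 12))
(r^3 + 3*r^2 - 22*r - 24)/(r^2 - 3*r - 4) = r + 6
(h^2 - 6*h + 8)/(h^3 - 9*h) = (h^2 - 6*h + 8)/(h*(h^2 - 9))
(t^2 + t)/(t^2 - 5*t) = (t + 1)/(t - 5)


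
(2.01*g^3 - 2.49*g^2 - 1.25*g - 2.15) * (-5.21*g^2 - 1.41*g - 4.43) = -10.4721*g^5 + 10.1388*g^4 + 1.1191*g^3 + 23.9947*g^2 + 8.569*g + 9.5245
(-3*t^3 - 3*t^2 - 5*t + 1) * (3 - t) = 3*t^4 - 6*t^3 - 4*t^2 - 16*t + 3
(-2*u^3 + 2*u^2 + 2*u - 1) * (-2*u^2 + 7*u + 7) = 4*u^5 - 18*u^4 - 4*u^3 + 30*u^2 + 7*u - 7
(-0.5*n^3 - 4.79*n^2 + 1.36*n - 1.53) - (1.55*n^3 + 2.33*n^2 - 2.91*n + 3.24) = -2.05*n^3 - 7.12*n^2 + 4.27*n - 4.77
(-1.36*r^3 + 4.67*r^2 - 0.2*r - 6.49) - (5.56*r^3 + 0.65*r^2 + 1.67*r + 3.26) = -6.92*r^3 + 4.02*r^2 - 1.87*r - 9.75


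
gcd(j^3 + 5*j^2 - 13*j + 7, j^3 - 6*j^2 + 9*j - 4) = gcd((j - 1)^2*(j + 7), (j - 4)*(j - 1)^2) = j^2 - 2*j + 1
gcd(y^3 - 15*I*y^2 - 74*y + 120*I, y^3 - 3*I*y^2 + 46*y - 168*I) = y^2 - 10*I*y - 24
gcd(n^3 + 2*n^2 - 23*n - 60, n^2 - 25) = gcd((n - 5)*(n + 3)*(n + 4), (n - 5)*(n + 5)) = n - 5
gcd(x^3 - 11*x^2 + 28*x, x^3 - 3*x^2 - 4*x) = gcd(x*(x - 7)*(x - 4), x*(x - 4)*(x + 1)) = x^2 - 4*x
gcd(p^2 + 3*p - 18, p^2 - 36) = p + 6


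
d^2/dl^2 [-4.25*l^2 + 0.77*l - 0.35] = -8.50000000000000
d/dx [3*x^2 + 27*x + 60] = 6*x + 27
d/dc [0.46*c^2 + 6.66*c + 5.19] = 0.92*c + 6.66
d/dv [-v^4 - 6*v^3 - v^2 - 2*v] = -4*v^3 - 18*v^2 - 2*v - 2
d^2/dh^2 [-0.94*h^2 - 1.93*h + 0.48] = -1.88000000000000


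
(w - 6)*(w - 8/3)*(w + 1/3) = w^3 - 25*w^2/3 + 118*w/9 + 16/3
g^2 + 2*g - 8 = (g - 2)*(g + 4)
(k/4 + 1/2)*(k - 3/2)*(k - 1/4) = k^3/4 + k^2/16 - 25*k/32 + 3/16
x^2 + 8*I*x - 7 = (x + I)*(x + 7*I)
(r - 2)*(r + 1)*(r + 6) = r^3 + 5*r^2 - 8*r - 12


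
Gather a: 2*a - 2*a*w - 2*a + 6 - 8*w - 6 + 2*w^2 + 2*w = -2*a*w + 2*w^2 - 6*w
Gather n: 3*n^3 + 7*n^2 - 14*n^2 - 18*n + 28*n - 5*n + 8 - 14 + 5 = 3*n^3 - 7*n^2 + 5*n - 1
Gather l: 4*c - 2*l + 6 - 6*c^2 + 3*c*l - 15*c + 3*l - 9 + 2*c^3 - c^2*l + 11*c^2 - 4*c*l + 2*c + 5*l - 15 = 2*c^3 + 5*c^2 - 9*c + l*(-c^2 - c + 6) - 18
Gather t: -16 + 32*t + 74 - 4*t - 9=28*t + 49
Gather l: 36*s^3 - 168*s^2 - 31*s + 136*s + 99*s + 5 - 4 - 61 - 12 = 36*s^3 - 168*s^2 + 204*s - 72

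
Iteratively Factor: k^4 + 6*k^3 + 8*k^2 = (k + 4)*(k^3 + 2*k^2) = (k + 2)*(k + 4)*(k^2) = k*(k + 2)*(k + 4)*(k)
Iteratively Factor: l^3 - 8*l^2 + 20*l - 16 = (l - 2)*(l^2 - 6*l + 8) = (l - 2)^2*(l - 4)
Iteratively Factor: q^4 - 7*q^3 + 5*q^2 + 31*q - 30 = (q + 2)*(q^3 - 9*q^2 + 23*q - 15) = (q - 1)*(q + 2)*(q^2 - 8*q + 15) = (q - 3)*(q - 1)*(q + 2)*(q - 5)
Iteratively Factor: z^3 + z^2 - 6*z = (z + 3)*(z^2 - 2*z) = (z - 2)*(z + 3)*(z)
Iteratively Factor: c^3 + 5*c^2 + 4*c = (c + 4)*(c^2 + c) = c*(c + 4)*(c + 1)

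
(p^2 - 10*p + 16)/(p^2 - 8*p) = (p - 2)/p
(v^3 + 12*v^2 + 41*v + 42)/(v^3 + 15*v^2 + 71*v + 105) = (v + 2)/(v + 5)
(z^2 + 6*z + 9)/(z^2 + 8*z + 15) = (z + 3)/(z + 5)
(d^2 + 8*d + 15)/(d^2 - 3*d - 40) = (d + 3)/(d - 8)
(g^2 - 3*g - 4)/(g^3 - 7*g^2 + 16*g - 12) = (g^2 - 3*g - 4)/(g^3 - 7*g^2 + 16*g - 12)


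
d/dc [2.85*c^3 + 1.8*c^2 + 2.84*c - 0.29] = 8.55*c^2 + 3.6*c + 2.84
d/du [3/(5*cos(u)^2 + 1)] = 60*sin(2*u)/(5*cos(2*u) + 7)^2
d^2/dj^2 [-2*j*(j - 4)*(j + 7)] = -12*j - 12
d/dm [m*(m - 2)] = 2*m - 2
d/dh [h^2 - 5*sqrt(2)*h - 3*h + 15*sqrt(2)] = 2*h - 5*sqrt(2) - 3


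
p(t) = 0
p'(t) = 0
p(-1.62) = 0.00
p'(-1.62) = 0.00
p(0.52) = 0.00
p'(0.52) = 0.00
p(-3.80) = 0.00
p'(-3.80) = 0.00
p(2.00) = 0.00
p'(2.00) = 0.00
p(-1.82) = 0.00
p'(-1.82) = 0.00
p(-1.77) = 0.00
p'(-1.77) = 0.00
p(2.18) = 0.00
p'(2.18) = 0.00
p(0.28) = 0.00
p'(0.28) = 0.00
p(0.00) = 0.00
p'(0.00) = 0.00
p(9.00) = 0.00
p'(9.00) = 0.00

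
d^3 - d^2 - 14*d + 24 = (d - 3)*(d - 2)*(d + 4)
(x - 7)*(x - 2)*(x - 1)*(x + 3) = x^4 - 7*x^3 - 7*x^2 + 55*x - 42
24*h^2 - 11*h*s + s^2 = (-8*h + s)*(-3*h + s)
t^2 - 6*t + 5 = (t - 5)*(t - 1)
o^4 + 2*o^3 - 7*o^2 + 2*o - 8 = (o - 2)*(o + 4)*(o - I)*(o + I)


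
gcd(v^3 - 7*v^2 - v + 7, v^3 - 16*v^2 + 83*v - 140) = v - 7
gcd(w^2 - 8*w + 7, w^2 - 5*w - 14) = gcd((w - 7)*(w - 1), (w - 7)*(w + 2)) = w - 7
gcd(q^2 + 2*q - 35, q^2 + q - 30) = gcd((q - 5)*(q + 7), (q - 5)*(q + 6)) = q - 5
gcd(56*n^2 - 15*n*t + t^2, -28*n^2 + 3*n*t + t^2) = 1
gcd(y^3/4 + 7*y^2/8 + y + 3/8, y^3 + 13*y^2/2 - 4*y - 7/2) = 1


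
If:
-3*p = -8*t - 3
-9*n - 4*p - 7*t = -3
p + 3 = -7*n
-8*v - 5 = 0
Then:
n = -204/299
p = 531/299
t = 87/299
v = -5/8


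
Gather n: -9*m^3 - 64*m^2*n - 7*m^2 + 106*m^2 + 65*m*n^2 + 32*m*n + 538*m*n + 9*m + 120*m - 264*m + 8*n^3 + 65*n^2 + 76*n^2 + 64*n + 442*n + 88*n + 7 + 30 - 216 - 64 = -9*m^3 + 99*m^2 - 135*m + 8*n^3 + n^2*(65*m + 141) + n*(-64*m^2 + 570*m + 594) - 243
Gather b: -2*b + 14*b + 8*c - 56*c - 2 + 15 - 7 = 12*b - 48*c + 6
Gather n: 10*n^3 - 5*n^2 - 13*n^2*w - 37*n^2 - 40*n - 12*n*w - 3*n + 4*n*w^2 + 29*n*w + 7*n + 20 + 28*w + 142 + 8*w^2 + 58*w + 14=10*n^3 + n^2*(-13*w - 42) + n*(4*w^2 + 17*w - 36) + 8*w^2 + 86*w + 176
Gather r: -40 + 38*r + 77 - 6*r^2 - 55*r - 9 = -6*r^2 - 17*r + 28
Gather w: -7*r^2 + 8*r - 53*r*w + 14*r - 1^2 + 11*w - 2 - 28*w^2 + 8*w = -7*r^2 + 22*r - 28*w^2 + w*(19 - 53*r) - 3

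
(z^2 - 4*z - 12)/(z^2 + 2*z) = (z - 6)/z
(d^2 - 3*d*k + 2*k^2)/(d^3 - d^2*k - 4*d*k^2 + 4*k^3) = 1/(d + 2*k)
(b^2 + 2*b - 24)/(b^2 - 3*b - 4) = (b + 6)/(b + 1)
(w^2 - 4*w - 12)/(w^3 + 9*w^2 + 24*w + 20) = (w - 6)/(w^2 + 7*w + 10)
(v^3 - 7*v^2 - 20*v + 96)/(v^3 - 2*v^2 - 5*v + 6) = (v^2 - 4*v - 32)/(v^2 + v - 2)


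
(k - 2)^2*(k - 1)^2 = k^4 - 6*k^3 + 13*k^2 - 12*k + 4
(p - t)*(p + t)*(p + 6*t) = p^3 + 6*p^2*t - p*t^2 - 6*t^3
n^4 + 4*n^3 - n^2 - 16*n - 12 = (n - 2)*(n + 1)*(n + 2)*(n + 3)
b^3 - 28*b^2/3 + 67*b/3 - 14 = (b - 6)*(b - 7/3)*(b - 1)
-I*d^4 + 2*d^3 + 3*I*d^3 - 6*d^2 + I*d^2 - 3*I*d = d*(d - 3)*(d + I)*(-I*d + 1)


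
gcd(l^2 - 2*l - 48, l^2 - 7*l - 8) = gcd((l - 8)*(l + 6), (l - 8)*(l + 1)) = l - 8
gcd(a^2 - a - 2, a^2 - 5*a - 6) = a + 1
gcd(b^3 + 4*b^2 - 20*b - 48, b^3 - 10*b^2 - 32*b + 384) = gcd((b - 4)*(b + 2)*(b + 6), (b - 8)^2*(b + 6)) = b + 6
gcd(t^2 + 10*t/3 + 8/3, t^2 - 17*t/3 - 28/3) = t + 4/3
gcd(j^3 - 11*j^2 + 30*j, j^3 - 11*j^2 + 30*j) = j^3 - 11*j^2 + 30*j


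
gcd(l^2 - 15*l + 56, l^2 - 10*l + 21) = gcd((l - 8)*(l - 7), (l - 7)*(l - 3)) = l - 7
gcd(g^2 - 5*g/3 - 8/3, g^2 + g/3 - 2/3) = g + 1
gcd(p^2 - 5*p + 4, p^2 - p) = p - 1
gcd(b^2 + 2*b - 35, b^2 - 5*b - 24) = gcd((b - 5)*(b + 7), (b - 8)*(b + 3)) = 1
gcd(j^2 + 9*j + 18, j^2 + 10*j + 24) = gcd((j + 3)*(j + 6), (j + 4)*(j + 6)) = j + 6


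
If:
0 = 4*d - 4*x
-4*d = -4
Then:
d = 1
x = 1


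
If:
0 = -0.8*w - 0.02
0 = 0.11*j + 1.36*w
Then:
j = 0.31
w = -0.02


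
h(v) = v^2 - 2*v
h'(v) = 2*v - 2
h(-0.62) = 1.62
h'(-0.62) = -3.24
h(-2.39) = 10.49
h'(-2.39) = -6.78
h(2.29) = 0.66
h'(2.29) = 2.58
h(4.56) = 11.67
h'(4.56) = 7.12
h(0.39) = -0.63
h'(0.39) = -1.22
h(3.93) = 7.58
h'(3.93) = 5.86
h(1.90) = -0.19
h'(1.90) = 1.80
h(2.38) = 0.90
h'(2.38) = 2.76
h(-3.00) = 15.00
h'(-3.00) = -8.00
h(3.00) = 3.00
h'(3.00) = 4.00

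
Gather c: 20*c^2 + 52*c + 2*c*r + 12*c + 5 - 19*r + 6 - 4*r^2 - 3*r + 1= 20*c^2 + c*(2*r + 64) - 4*r^2 - 22*r + 12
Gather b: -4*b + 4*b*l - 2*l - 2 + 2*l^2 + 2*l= b*(4*l - 4) + 2*l^2 - 2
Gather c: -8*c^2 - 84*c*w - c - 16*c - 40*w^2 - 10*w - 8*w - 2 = -8*c^2 + c*(-84*w - 17) - 40*w^2 - 18*w - 2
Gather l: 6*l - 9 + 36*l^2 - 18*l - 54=36*l^2 - 12*l - 63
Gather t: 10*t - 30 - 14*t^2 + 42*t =-14*t^2 + 52*t - 30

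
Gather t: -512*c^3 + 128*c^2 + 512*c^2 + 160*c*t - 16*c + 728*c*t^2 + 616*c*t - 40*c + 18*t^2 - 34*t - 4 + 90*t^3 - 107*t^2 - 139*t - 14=-512*c^3 + 640*c^2 - 56*c + 90*t^3 + t^2*(728*c - 89) + t*(776*c - 173) - 18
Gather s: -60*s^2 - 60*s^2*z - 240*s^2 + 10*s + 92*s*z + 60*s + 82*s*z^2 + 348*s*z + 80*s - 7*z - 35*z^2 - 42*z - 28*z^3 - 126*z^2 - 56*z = s^2*(-60*z - 300) + s*(82*z^2 + 440*z + 150) - 28*z^3 - 161*z^2 - 105*z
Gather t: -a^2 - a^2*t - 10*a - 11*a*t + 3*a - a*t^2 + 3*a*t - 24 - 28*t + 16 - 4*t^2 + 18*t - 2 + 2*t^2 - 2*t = -a^2 - 7*a + t^2*(-a - 2) + t*(-a^2 - 8*a - 12) - 10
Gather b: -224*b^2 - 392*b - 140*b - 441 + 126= -224*b^2 - 532*b - 315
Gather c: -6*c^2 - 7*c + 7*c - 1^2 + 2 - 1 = -6*c^2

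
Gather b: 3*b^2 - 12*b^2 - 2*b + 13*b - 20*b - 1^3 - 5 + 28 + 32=-9*b^2 - 9*b + 54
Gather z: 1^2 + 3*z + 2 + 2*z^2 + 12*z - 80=2*z^2 + 15*z - 77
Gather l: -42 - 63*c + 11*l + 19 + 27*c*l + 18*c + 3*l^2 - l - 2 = -45*c + 3*l^2 + l*(27*c + 10) - 25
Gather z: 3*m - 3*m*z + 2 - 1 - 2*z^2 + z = 3*m - 2*z^2 + z*(1 - 3*m) + 1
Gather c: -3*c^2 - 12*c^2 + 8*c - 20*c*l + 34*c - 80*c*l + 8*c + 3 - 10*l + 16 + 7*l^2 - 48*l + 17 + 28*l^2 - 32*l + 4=-15*c^2 + c*(50 - 100*l) + 35*l^2 - 90*l + 40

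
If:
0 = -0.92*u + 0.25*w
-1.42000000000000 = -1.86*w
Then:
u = 0.21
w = 0.76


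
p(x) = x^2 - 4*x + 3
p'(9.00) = 14.00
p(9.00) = 48.00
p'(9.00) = 14.00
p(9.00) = 48.00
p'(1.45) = -1.10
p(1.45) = -0.70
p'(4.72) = 5.44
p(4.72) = 6.40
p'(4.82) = 5.64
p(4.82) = 6.95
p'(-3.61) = -11.22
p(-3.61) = 30.47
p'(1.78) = -0.44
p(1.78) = -0.95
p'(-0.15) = -4.30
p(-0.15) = 3.62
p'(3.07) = 2.14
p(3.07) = 0.14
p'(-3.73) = -11.46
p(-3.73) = 31.83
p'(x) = 2*x - 4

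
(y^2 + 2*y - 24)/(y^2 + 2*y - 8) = (y^2 + 2*y - 24)/(y^2 + 2*y - 8)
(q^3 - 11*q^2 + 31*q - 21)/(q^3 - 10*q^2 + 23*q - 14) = (q - 3)/(q - 2)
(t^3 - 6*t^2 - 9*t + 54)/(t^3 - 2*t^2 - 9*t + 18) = (t - 6)/(t - 2)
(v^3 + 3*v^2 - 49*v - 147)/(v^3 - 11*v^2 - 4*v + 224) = (v^2 + 10*v + 21)/(v^2 - 4*v - 32)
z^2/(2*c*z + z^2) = z/(2*c + z)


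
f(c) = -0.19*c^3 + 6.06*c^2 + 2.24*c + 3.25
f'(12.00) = 65.60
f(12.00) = 574.45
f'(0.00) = 2.24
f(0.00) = 3.25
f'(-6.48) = -100.23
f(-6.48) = 294.90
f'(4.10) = 42.35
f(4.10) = 101.21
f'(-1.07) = -11.38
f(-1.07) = 8.02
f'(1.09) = 14.77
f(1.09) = 12.65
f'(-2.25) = -27.92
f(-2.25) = 31.05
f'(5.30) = 50.46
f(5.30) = 157.06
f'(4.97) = 48.40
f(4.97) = 140.75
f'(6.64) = 57.59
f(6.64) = 229.68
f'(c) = -0.57*c^2 + 12.12*c + 2.24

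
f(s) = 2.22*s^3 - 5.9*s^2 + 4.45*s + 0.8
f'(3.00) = 28.99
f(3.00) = 20.99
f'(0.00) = 4.45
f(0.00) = 0.80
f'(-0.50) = 12.02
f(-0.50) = -3.18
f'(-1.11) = 25.75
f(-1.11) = -14.45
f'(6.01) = 174.09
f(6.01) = 296.36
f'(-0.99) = 22.66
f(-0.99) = -11.54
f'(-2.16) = 61.01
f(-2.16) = -58.71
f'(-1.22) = 28.76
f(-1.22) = -17.44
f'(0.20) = 2.36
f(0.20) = 1.47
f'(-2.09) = 58.20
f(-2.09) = -54.54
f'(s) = 6.66*s^2 - 11.8*s + 4.45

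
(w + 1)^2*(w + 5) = w^3 + 7*w^2 + 11*w + 5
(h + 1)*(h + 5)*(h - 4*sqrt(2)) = h^3 - 4*sqrt(2)*h^2 + 6*h^2 - 24*sqrt(2)*h + 5*h - 20*sqrt(2)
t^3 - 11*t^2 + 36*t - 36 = (t - 6)*(t - 3)*(t - 2)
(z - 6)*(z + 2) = z^2 - 4*z - 12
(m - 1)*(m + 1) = m^2 - 1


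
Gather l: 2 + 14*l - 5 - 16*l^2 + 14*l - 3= -16*l^2 + 28*l - 6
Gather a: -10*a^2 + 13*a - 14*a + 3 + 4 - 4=-10*a^2 - a + 3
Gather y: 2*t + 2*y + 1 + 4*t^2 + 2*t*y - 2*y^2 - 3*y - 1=4*t^2 + 2*t - 2*y^2 + y*(2*t - 1)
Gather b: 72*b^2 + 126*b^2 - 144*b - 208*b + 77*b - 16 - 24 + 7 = 198*b^2 - 275*b - 33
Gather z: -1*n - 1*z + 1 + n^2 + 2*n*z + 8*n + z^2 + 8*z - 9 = n^2 + 7*n + z^2 + z*(2*n + 7) - 8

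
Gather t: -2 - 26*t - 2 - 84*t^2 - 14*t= -84*t^2 - 40*t - 4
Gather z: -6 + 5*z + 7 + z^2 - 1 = z^2 + 5*z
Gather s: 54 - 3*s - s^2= -s^2 - 3*s + 54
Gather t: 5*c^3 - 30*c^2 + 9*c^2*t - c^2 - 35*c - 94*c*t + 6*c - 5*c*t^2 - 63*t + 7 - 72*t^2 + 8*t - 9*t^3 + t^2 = 5*c^3 - 31*c^2 - 29*c - 9*t^3 + t^2*(-5*c - 71) + t*(9*c^2 - 94*c - 55) + 7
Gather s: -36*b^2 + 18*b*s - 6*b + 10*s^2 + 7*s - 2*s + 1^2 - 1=-36*b^2 - 6*b + 10*s^2 + s*(18*b + 5)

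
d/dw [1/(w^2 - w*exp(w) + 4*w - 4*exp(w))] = (w*exp(w) - 2*w + 5*exp(w) - 4)/(w^2 - w*exp(w) + 4*w - 4*exp(w))^2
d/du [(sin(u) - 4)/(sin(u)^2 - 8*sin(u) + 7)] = (8*sin(u) + cos(u)^2 - 26)*cos(u)/(sin(u)^2 - 8*sin(u) + 7)^2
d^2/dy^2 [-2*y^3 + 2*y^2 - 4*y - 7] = 4 - 12*y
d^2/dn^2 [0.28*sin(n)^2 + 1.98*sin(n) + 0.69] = -1.98*sin(n) + 0.56*cos(2*n)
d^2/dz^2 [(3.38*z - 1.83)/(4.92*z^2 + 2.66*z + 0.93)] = ((0.0256000000000007 - 99.7776*z)*(4.92*z^2 + 2.66*z + 0.93) + (3.38*z - 1.83)*(9.84*z + 2.66)*(19.68*z + 5.32))/(4.92*z^2 + 2.66*z + 0.93)^3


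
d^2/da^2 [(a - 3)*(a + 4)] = 2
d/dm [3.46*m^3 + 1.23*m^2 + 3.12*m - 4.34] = 10.38*m^2 + 2.46*m + 3.12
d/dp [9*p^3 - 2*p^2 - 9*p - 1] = 27*p^2 - 4*p - 9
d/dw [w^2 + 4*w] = 2*w + 4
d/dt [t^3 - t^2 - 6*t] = 3*t^2 - 2*t - 6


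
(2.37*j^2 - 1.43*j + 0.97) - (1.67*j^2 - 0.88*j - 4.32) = 0.7*j^2 - 0.55*j + 5.29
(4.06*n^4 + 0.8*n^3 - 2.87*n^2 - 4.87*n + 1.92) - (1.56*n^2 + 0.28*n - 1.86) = 4.06*n^4 + 0.8*n^3 - 4.43*n^2 - 5.15*n + 3.78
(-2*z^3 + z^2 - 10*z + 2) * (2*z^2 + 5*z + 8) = -4*z^5 - 8*z^4 - 31*z^3 - 38*z^2 - 70*z + 16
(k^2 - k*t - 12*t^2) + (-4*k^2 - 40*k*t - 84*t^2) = -3*k^2 - 41*k*t - 96*t^2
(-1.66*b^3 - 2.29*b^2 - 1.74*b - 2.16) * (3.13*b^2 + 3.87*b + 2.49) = -5.1958*b^5 - 13.5919*b^4 - 18.4419*b^3 - 19.1967*b^2 - 12.6918*b - 5.3784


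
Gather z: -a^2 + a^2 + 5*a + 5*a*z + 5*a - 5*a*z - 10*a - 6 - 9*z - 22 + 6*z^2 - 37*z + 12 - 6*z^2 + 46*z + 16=0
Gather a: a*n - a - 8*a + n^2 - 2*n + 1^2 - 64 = a*(n - 9) + n^2 - 2*n - 63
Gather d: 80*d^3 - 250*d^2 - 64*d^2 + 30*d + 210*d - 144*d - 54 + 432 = 80*d^3 - 314*d^2 + 96*d + 378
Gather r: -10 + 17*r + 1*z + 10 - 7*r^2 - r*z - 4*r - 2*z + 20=-7*r^2 + r*(13 - z) - z + 20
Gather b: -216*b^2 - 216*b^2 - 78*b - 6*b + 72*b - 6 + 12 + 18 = -432*b^2 - 12*b + 24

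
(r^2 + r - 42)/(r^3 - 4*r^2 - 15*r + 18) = (r + 7)/(r^2 + 2*r - 3)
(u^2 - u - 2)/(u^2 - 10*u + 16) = (u + 1)/(u - 8)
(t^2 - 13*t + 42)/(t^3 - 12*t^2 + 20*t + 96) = (t - 7)/(t^2 - 6*t - 16)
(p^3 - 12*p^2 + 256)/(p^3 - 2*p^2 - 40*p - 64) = (p - 8)/(p + 2)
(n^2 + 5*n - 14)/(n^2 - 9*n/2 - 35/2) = 2*(-n^2 - 5*n + 14)/(-2*n^2 + 9*n + 35)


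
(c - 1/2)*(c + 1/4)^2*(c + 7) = c^4 + 7*c^3 - 3*c^2/16 - 43*c/32 - 7/32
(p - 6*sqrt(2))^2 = p^2 - 12*sqrt(2)*p + 72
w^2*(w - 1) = w^3 - w^2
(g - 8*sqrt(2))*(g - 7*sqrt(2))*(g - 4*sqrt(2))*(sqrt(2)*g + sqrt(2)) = sqrt(2)*g^4 - 38*g^3 + sqrt(2)*g^3 - 38*g^2 + 232*sqrt(2)*g^2 - 896*g + 232*sqrt(2)*g - 896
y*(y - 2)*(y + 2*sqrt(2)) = y^3 - 2*y^2 + 2*sqrt(2)*y^2 - 4*sqrt(2)*y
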